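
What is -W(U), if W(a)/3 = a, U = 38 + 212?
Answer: -750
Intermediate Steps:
U = 250
W(a) = 3*a
-W(U) = -3*250 = -1*750 = -750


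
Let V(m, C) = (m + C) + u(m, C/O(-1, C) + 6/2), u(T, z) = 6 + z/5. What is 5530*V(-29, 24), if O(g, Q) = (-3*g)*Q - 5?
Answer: 619360/67 ≈ 9244.2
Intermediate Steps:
O(g, Q) = -5 - 3*Q*g (O(g, Q) = -3*Q*g - 5 = -5 - 3*Q*g)
u(T, z) = 6 + z/5 (u(T, z) = 6 + z*(⅕) = 6 + z/5)
V(m, C) = 33/5 + C + m + C/(5*(-5 + 3*C)) (V(m, C) = (m + C) + (6 + (C/(-5 - 3*C*(-1)) + 6/2)/5) = (C + m) + (6 + (C/(-5 + 3*C) + 6*(½))/5) = (C + m) + (6 + (C/(-5 + 3*C) + 3)/5) = (C + m) + (6 + (3 + C/(-5 + 3*C))/5) = (C + m) + (6 + (⅗ + C/(5*(-5 + 3*C)))) = (C + m) + (33/5 + C/(5*(-5 + 3*C))) = 33/5 + C + m + C/(5*(-5 + 3*C)))
5530*V(-29, 24) = 5530*((-1*24 + (5 - 3*24)*(33 + 5*24 + 5*(-29)))/(5*(5 - 3*24))) = 5530*((-24 + (5 - 72)*(33 + 120 - 145))/(5*(5 - 72))) = 5530*((⅕)*(-24 - 67*8)/(-67)) = 5530*((⅕)*(-1/67)*(-24 - 536)) = 5530*((⅕)*(-1/67)*(-560)) = 5530*(112/67) = 619360/67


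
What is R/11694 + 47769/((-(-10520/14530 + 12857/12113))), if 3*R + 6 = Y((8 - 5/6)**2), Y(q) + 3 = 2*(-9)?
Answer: -3277217901488253/23147668810 ≈ -1.4158e+5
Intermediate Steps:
Y(q) = -21 (Y(q) = -3 + 2*(-9) = -3 - 18 = -21)
R = -9 (R = -2 + (1/3)*(-21) = -2 - 7 = -9)
R/11694 + 47769/((-(-10520/14530 + 12857/12113))) = -9/11694 + 47769/((-(-10520/14530 + 12857/12113))) = -9*1/11694 + 47769/((-(-10520*1/14530 + 12857*(1/12113)))) = -3/3898 + 47769/((-(-1052/1453 + 12857/12113))) = -3/3898 + 47769/((-1*5938345/17600189)) = -3/3898 + 47769/(-5938345/17600189) = -3/3898 + 47769*(-17600189/5938345) = -3/3898 - 840743428341/5938345 = -3277217901488253/23147668810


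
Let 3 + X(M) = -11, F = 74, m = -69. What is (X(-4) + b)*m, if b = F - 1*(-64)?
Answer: -8556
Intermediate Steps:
b = 138 (b = 74 - 1*(-64) = 74 + 64 = 138)
X(M) = -14 (X(M) = -3 - 11 = -14)
(X(-4) + b)*m = (-14 + 138)*(-69) = 124*(-69) = -8556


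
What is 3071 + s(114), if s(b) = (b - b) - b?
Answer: 2957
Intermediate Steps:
s(b) = -b (s(b) = 0 - b = -b)
3071 + s(114) = 3071 - 1*114 = 3071 - 114 = 2957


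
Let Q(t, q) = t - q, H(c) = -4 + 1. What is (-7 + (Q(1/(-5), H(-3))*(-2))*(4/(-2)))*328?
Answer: 6888/5 ≈ 1377.6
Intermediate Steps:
H(c) = -3
(-7 + (Q(1/(-5), H(-3))*(-2))*(4/(-2)))*328 = (-7 + ((1/(-5) - 1*(-3))*(-2))*(4/(-2)))*328 = (-7 + ((-⅕ + 3)*(-2))*(4*(-½)))*328 = (-7 + ((14/5)*(-2))*(-2))*328 = (-7 - 28/5*(-2))*328 = (-7 + 56/5)*328 = (21/5)*328 = 6888/5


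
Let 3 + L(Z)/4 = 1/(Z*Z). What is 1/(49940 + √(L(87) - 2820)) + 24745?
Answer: 116778674532181460/4719283670951 - 87*I*√5358851/9438567341902 ≈ 24745.0 - 2.1338e-8*I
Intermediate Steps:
L(Z) = -12 + 4/Z² (L(Z) = -12 + 4/((Z*Z)) = -12 + 4/(Z²) = -12 + 4/Z²)
1/(49940 + √(L(87) - 2820)) + 24745 = 1/(49940 + √((-12 + 4/87²) - 2820)) + 24745 = 1/(49940 + √((-12 + 4*(1/7569)) - 2820)) + 24745 = 1/(49940 + √((-12 + 4/7569) - 2820)) + 24745 = 1/(49940 + √(-90824/7569 - 2820)) + 24745 = 1/(49940 + √(-21435404/7569)) + 24745 = 1/(49940 + 2*I*√5358851/87) + 24745 = 24745 + 1/(49940 + 2*I*√5358851/87)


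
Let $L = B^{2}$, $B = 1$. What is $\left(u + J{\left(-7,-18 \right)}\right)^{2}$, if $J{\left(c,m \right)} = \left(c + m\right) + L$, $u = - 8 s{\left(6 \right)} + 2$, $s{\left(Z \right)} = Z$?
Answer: $4900$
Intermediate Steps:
$u = -46$ ($u = \left(-8\right) 6 + 2 = -48 + 2 = -46$)
$L = 1$ ($L = 1^{2} = 1$)
$J{\left(c,m \right)} = 1 + c + m$ ($J{\left(c,m \right)} = \left(c + m\right) + 1 = 1 + c + m$)
$\left(u + J{\left(-7,-18 \right)}\right)^{2} = \left(-46 - 24\right)^{2} = \left(-70\right)^{2} = 4900$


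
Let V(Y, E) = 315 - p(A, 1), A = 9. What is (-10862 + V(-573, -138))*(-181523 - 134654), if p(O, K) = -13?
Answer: 3330608518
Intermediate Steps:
V(Y, E) = 328 (V(Y, E) = 315 - 1*(-13) = 315 + 13 = 328)
(-10862 + V(-573, -138))*(-181523 - 134654) = (-10862 + 328)*(-181523 - 134654) = -10534*(-316177) = 3330608518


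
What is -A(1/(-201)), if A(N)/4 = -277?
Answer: 1108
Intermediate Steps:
A(N) = -1108 (A(N) = 4*(-277) = -1108)
-A(1/(-201)) = -1*(-1108) = 1108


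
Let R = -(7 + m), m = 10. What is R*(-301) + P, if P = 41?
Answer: 5158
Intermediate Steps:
R = -17 (R = -(7 + 10) = -1*17 = -17)
R*(-301) + P = -17*(-301) + 41 = 5117 + 41 = 5158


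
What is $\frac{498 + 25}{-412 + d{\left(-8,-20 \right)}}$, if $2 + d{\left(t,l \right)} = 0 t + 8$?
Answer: $- \frac{523}{406} \approx -1.2882$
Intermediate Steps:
$d{\left(t,l \right)} = 6$ ($d{\left(t,l \right)} = -2 + \left(0 t + 8\right) = -2 + \left(0 + 8\right) = -2 + 8 = 6$)
$\frac{498 + 25}{-412 + d{\left(-8,-20 \right)}} = \frac{498 + 25}{-412 + 6} = \frac{523}{-406} = 523 \left(- \frac{1}{406}\right) = - \frac{523}{406}$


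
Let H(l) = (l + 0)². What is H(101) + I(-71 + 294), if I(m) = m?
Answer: 10424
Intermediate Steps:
H(l) = l²
H(101) + I(-71 + 294) = 101² + (-71 + 294) = 10201 + 223 = 10424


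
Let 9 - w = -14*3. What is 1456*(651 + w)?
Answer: 1022112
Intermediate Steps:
w = 51 (w = 9 - (-14)*3 = 9 - 1*(-42) = 9 + 42 = 51)
1456*(651 + w) = 1456*(651 + 51) = 1456*702 = 1022112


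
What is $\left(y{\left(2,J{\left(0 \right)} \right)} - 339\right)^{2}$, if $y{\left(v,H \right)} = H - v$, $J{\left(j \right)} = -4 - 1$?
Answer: $119716$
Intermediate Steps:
$J{\left(j \right)} = -5$ ($J{\left(j \right)} = -4 - 1 = -5$)
$\left(y{\left(2,J{\left(0 \right)} \right)} - 339\right)^{2} = \left(\left(-5 - 2\right) - 339\right)^{2} = \left(-7 - 339\right)^{2} = \left(-346\right)^{2} = 119716$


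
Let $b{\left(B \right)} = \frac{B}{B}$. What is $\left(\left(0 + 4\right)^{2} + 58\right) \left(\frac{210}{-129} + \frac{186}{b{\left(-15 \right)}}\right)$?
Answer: $\frac{586672}{43} \approx 13644.0$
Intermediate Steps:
$b{\left(B \right)} = 1$
$\left(\left(0 + 4\right)^{2} + 58\right) \left(\frac{210}{-129} + \frac{186}{b{\left(-15 \right)}}\right) = \left(\left(0 + 4\right)^{2} + 58\right) \left(\frac{210}{-129} + \frac{186}{1}\right) = \left(4^{2} + 58\right) \left(210 \left(- \frac{1}{129}\right) + 186 \cdot 1\right) = \left(16 + 58\right) \left(- \frac{70}{43} + 186\right) = 74 \cdot \frac{7928}{43} = \frac{586672}{43}$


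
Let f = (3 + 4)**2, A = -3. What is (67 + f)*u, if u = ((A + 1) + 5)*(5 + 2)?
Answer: 2436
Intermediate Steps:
u = 21 (u = ((-3 + 1) + 5)*(5 + 2) = (-2 + 5)*7 = 3*7 = 21)
f = 49 (f = 7**2 = 49)
(67 + f)*u = (67 + 49)*21 = 116*21 = 2436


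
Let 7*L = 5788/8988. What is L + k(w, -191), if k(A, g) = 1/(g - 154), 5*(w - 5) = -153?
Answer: 161162/1808835 ≈ 0.089097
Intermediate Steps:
w = -128/5 (w = 5 + (⅕)*(-153) = 5 - 153/5 = -128/5 ≈ -25.600)
k(A, g) = 1/(-154 + g)
L = 1447/15729 (L = (5788/8988)/7 = (5788*(1/8988))/7 = (⅐)*(1447/2247) = 1447/15729 ≈ 0.091996)
L + k(w, -191) = 1447/15729 + 1/(-154 - 191) = 1447/15729 + 1/(-345) = 1447/15729 - 1/345 = 161162/1808835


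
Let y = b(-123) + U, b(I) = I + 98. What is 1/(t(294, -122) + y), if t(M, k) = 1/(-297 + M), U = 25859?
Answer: 3/77501 ≈ 3.8709e-5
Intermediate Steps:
b(I) = 98 + I
y = 25834 (y = (98 - 123) + 25859 = -25 + 25859 = 25834)
1/(t(294, -122) + y) = 1/(1/(-297 + 294) + 25834) = 1/(1/(-3) + 25834) = 1/(-⅓ + 25834) = 1/(77501/3) = 3/77501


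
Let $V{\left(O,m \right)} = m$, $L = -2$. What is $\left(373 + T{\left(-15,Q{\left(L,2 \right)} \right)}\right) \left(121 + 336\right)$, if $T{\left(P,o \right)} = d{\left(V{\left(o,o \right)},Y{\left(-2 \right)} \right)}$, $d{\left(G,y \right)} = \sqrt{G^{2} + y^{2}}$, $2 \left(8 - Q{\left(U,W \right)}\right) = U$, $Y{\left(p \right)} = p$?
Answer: $170461 + 457 \sqrt{85} \approx 1.7467 \cdot 10^{5}$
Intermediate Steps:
$Q{\left(U,W \right)} = 8 - \frac{U}{2}$
$T{\left(P,o \right)} = \sqrt{4 + o^{2}}$ ($T{\left(P,o \right)} = \sqrt{o^{2} + \left(-2\right)^{2}} = \sqrt{o^{2} + 4} = \sqrt{4 + o^{2}}$)
$\left(373 + T{\left(-15,Q{\left(L,2 \right)} \right)}\right) \left(121 + 336\right) = \left(373 + \sqrt{4 + \left(8 - -1\right)^{2}}\right) \left(121 + 336\right) = \left(373 + \sqrt{4 + \left(8 + 1\right)^{2}}\right) 457 = \left(373 + \sqrt{4 + 9^{2}}\right) 457 = \left(373 + \sqrt{4 + 81}\right) 457 = \left(373 + \sqrt{85}\right) 457 = 170461 + 457 \sqrt{85}$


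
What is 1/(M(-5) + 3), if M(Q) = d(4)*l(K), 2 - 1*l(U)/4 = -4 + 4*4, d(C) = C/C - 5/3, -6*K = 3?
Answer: 3/89 ≈ 0.033708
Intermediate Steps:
K = -½ (K = -⅙*3 = -½ ≈ -0.50000)
d(C) = -⅔ (d(C) = 1 - 5*⅓ = 1 - 5/3 = -⅔)
l(U) = -40 (l(U) = 8 - 4*(-4 + 4*4) = 8 - 4*(-4 + 16) = 8 - 4*12 = 8 - 48 = -40)
M(Q) = 80/3 (M(Q) = -⅔*(-40) = 80/3)
1/(M(-5) + 3) = 1/(80/3 + 3) = 1/(89/3) = 3/89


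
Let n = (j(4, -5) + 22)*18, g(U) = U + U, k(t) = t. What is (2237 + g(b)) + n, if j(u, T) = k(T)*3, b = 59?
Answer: 2481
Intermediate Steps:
g(U) = 2*U
j(u, T) = 3*T (j(u, T) = T*3 = 3*T)
n = 126 (n = (3*(-5) + 22)*18 = (-15 + 22)*18 = 7*18 = 126)
(2237 + g(b)) + n = (2237 + 2*59) + 126 = (2237 + 118) + 126 = 2355 + 126 = 2481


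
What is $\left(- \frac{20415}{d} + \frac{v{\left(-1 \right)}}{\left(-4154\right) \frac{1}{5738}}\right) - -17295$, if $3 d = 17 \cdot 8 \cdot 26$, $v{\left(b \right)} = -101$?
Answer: $\frac{127916601559}{7344272} \approx 17417.0$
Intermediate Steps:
$d = \frac{3536}{3}$ ($d = \frac{17 \cdot 8 \cdot 26}{3} = \frac{136 \cdot 26}{3} = \frac{1}{3} \cdot 3536 = \frac{3536}{3} \approx 1178.7$)
$\left(- \frac{20415}{d} + \frac{v{\left(-1 \right)}}{\left(-4154\right) \frac{1}{5738}}\right) - -17295 = \left(- \frac{20415}{\frac{3536}{3}} - \frac{101}{\left(-4154\right) \frac{1}{5738}}\right) - -17295 = \left(\left(-20415\right) \frac{3}{3536} - \frac{101}{\left(-4154\right) \frac{1}{5738}}\right) + 17295 = \left(- \frac{61245}{3536} - \frac{101}{- \frac{2077}{2869}}\right) + 17295 = \left(- \frac{61245}{3536} - - \frac{289769}{2077}\right) + 17295 = \left(- \frac{61245}{3536} + \frac{289769}{2077}\right) + 17295 = \frac{897417319}{7344272} + 17295 = \frac{127916601559}{7344272}$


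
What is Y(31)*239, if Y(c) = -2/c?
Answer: -478/31 ≈ -15.419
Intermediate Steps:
Y(31)*239 = -2/31*239 = -478/31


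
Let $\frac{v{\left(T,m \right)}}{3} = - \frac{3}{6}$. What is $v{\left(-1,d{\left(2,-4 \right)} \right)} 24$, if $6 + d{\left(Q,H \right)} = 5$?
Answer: $-36$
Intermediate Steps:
$d{\left(Q,H \right)} = -1$ ($d{\left(Q,H \right)} = -6 + 5 = -1$)
$v{\left(T,m \right)} = - \frac{3}{2}$ ($v{\left(T,m \right)} = 3 \left(- \frac{3}{6}\right) = 3 \left(\left(-3\right) \frac{1}{6}\right) = 3 \left(- \frac{1}{2}\right) = - \frac{3}{2}$)
$v{\left(-1,d{\left(2,-4 \right)} \right)} 24 = \left(- \frac{3}{2}\right) 24 = -36$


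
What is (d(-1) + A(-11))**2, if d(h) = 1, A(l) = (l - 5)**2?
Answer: 66049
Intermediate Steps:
A(l) = (-5 + l)**2
(d(-1) + A(-11))**2 = (1 + (-5 - 11)**2)**2 = (1 + (-16)**2)**2 = (1 + 256)**2 = 257**2 = 66049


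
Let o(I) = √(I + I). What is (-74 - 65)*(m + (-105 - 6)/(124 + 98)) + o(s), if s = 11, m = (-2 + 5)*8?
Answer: -6533/2 + √22 ≈ -3261.8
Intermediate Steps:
m = 24 (m = 3*8 = 24)
o(I) = √2*√I (o(I) = √(2*I) = √2*√I)
(-74 - 65)*(m + (-105 - 6)/(124 + 98)) + o(s) = (-74 - 65)*(24 + (-105 - 6)/(124 + 98)) + √2*√11 = -139*(24 - 111/222) + √22 = -139*(24 - 111*1/222) + √22 = -139*(24 - ½) + √22 = -139*47/2 + √22 = -6533/2 + √22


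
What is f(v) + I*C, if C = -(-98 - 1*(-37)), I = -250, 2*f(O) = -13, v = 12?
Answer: -30513/2 ≈ -15257.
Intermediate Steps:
f(O) = -13/2 (f(O) = (½)*(-13) = -13/2)
C = 61 (C = -(-98 + 37) = -1*(-61) = 61)
f(v) + I*C = -13/2 - 250*61 = -13/2 - 15250 = -30513/2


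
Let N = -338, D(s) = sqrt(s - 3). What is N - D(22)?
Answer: -338 - sqrt(19) ≈ -342.36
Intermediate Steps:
D(s) = sqrt(-3 + s)
N - D(22) = -338 - sqrt(-3 + 22) = -338 - sqrt(19)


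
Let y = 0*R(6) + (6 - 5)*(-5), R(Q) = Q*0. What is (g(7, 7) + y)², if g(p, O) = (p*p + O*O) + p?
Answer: 10000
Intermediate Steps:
R(Q) = 0
g(p, O) = p + O² + p² (g(p, O) = (p² + O²) + p = (O² + p²) + p = p + O² + p²)
y = -5 (y = 0*0 + (6 - 5)*(-5) = 0 + 1*(-5) = 0 - 5 = -5)
(g(7, 7) + y)² = ((7 + 7² + 7²) - 5)² = ((7 + 49 + 49) - 5)² = (105 - 5)² = 100² = 10000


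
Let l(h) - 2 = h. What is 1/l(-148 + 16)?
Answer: -1/130 ≈ -0.0076923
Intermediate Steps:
l(h) = 2 + h
1/l(-148 + 16) = 1/(2 + (-148 + 16)) = 1/(2 - 132) = 1/(-130) = -1/130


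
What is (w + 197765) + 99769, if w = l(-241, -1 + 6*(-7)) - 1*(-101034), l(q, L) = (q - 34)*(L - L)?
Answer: 398568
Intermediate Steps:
l(q, L) = 0 (l(q, L) = (-34 + q)*0 = 0)
w = 101034 (w = 0 - 1*(-101034) = 0 + 101034 = 101034)
(w + 197765) + 99769 = (101034 + 197765) + 99769 = 298799 + 99769 = 398568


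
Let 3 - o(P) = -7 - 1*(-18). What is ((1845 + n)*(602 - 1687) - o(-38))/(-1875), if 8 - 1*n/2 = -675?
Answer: 1161309/625 ≈ 1858.1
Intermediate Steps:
o(P) = -8 (o(P) = 3 - (-7 - 1*(-18)) = 3 - (-7 + 18) = 3 - 1*11 = 3 - 11 = -8)
n = 1366 (n = 16 - 2*(-675) = 16 + 1350 = 1366)
((1845 + n)*(602 - 1687) - o(-38))/(-1875) = ((1845 + 1366)*(602 - 1687) - 1*(-8))/(-1875) = (3211*(-1085) + 8)*(-1/1875) = (-3483935 + 8)*(-1/1875) = -3483927*(-1/1875) = 1161309/625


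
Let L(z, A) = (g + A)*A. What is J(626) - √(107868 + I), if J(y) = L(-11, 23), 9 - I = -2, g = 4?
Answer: 621 - √107879 ≈ 292.55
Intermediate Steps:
I = 11 (I = 9 - 1*(-2) = 9 + 2 = 11)
L(z, A) = A*(4 + A) (L(z, A) = (4 + A)*A = A*(4 + A))
J(y) = 621 (J(y) = 23*(4 + 23) = 23*27 = 621)
J(626) - √(107868 + I) = 621 - √(107868 + 11) = 621 - √107879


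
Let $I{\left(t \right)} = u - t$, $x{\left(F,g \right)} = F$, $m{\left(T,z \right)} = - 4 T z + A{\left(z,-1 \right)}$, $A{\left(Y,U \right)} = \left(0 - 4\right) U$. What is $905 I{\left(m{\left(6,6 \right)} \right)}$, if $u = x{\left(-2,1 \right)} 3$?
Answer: $121270$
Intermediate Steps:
$A{\left(Y,U \right)} = - 4 U$
$m{\left(T,z \right)} = 4 - 4 T z$ ($m{\left(T,z \right)} = - 4 T z - -4 = - 4 T z + 4 = 4 - 4 T z$)
$u = -6$ ($u = \left(-2\right) 3 = -6$)
$I{\left(t \right)} = -6 - t$
$905 I{\left(m{\left(6,6 \right)} \right)} = 905 \left(-6 - \left(4 - 24 \cdot 6\right)\right) = 905 \left(-6 - \left(4 - 144\right)\right) = 905 \left(-6 - -140\right) = 905 \left(-6 + 140\right) = 905 \cdot 134 = 121270$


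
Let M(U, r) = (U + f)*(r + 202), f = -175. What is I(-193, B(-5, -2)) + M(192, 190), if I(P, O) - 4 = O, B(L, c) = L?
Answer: 6663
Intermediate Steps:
I(P, O) = 4 + O
M(U, r) = (-175 + U)*(202 + r) (M(U, r) = (U - 175)*(r + 202) = (-175 + U)*(202 + r))
I(-193, B(-5, -2)) + M(192, 190) = (4 - 5) + (-35350 - 175*190 + 202*192 + 192*190) = -1 + (-35350 - 33250 + 38784 + 36480) = -1 + 6664 = 6663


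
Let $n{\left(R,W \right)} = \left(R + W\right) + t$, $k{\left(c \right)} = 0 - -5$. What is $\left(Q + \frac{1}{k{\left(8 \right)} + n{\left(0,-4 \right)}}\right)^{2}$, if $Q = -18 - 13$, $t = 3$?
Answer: $\frac{15129}{16} \approx 945.56$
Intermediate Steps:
$Q = -31$ ($Q = -18 - 13 = -31$)
$k{\left(c \right)} = 5$ ($k{\left(c \right)} = 0 + 5 = 5$)
$n{\left(R,W \right)} = 3 + R + W$ ($n{\left(R,W \right)} = \left(R + W\right) + 3 = 3 + R + W$)
$\left(Q + \frac{1}{k{\left(8 \right)} + n{\left(0,-4 \right)}}\right)^{2} = \left(-31 + \frac{1}{5 + \left(3 + 0 - 4\right)}\right)^{2} = \left(-31 + \frac{1}{5 - 1}\right)^{2} = \left(-31 + \frac{1}{4}\right)^{2} = \left(- \frac{123}{4}\right)^{2} = \frac{15129}{16}$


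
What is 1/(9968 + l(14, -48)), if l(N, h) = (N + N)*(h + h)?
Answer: 1/7280 ≈ 0.00013736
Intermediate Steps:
l(N, h) = 4*N*h (l(N, h) = (2*N)*(2*h) = 4*N*h)
1/(9968 + l(14, -48)) = 1/(9968 + 4*14*(-48)) = 1/(9968 - 2688) = 1/7280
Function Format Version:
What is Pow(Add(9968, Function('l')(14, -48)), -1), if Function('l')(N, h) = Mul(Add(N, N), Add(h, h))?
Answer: Rational(1, 7280) ≈ 0.00013736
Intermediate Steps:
Function('l')(N, h) = Mul(4, N, h) (Function('l')(N, h) = Mul(Mul(2, N), Mul(2, h)) = Mul(4, N, h))
Pow(Add(9968, Function('l')(14, -48)), -1) = Pow(Add(9968, Mul(4, 14, -48)), -1) = Pow(Add(9968, -2688), -1) = Pow(7280, -1) = Rational(1, 7280)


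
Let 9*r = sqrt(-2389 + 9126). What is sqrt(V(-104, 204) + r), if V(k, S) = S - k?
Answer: sqrt(2772 + sqrt(6737))/3 ≈ 17.808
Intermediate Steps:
r = sqrt(6737)/9 (r = sqrt(-2389 + 9126)/9 = sqrt(6737)/9 ≈ 9.1199)
sqrt(V(-104, 204) + r) = sqrt((204 - 1*(-104)) + sqrt(6737)/9) = sqrt((204 + 104) + sqrt(6737)/9) = sqrt(308 + sqrt(6737)/9)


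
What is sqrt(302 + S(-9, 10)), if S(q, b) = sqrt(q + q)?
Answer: sqrt(302 + 3*I*sqrt(2)) ≈ 17.379 + 0.1221*I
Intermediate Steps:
S(q, b) = sqrt(2)*sqrt(q) (S(q, b) = sqrt(2*q) = sqrt(2)*sqrt(q))
sqrt(302 + S(-9, 10)) = sqrt(302 + sqrt(2)*sqrt(-9)) = sqrt(302 + sqrt(2)*(3*I)) = sqrt(302 + 3*I*sqrt(2))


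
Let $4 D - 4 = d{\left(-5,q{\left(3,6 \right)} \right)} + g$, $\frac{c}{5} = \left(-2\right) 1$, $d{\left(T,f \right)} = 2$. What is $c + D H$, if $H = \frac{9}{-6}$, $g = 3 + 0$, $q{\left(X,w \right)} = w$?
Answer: $- \frac{107}{8} \approx -13.375$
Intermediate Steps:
$g = 3$
$c = -10$ ($c = 5 \left(\left(-2\right) 1\right) = 5 \left(-2\right) = -10$)
$D = \frac{9}{4}$ ($D = 1 + \frac{2 + 3}{4} = 1 + \frac{1}{4} \cdot 5 = 1 + \frac{5}{4} = \frac{9}{4} \approx 2.25$)
$H = - \frac{3}{2}$ ($H = 9 \left(- \frac{1}{6}\right) = - \frac{3}{2} \approx -1.5$)
$c + D H = -10 + \frac{9}{4} \left(- \frac{3}{2}\right) = -10 - \frac{27}{8} = - \frac{107}{8}$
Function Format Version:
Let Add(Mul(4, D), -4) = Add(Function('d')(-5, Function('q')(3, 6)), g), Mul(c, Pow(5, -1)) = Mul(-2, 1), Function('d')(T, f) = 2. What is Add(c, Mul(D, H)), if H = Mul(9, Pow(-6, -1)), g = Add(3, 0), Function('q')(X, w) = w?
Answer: Rational(-107, 8) ≈ -13.375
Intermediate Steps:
g = 3
c = -10 (c = Mul(5, Mul(-2, 1)) = Mul(5, -2) = -10)
D = Rational(9, 4) (D = Add(1, Mul(Rational(1, 4), Add(2, 3))) = Add(1, Mul(Rational(1, 4), 5)) = Add(1, Rational(5, 4)) = Rational(9, 4) ≈ 2.2500)
H = Rational(-3, 2) (H = Mul(9, Rational(-1, 6)) = Rational(-3, 2) ≈ -1.5000)
Add(c, Mul(D, H)) = Add(-10, Mul(Rational(9, 4), Rational(-3, 2))) = Add(-10, Rational(-27, 8)) = Rational(-107, 8)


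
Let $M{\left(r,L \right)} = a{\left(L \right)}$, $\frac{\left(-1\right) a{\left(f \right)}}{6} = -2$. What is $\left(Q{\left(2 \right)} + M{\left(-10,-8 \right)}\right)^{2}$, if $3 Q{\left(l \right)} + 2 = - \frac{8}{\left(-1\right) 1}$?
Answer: $196$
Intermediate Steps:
$a{\left(f \right)} = 12$ ($a{\left(f \right)} = \left(-6\right) \left(-2\right) = 12$)
$M{\left(r,L \right)} = 12$
$Q{\left(l \right)} = 2$ ($Q{\left(l \right)} = - \frac{2}{3} + \frac{\left(-8\right) \frac{1}{\left(-1\right) 1}}{3} = - \frac{2}{3} + \frac{\left(-8\right) \frac{1}{-1}}{3} = - \frac{2}{3} + \frac{\left(-8\right) \left(-1\right)}{3} = - \frac{2}{3} + \frac{1}{3} \cdot 8 = - \frac{2}{3} + \frac{8}{3} = 2$)
$\left(Q{\left(2 \right)} + M{\left(-10,-8 \right)}\right)^{2} = \left(2 + 12\right)^{2} = 14^{2} = 196$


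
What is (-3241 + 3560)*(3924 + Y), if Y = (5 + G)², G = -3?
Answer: 1253032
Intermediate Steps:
Y = 4 (Y = (5 - 3)² = 2² = 4)
(-3241 + 3560)*(3924 + Y) = (-3241 + 3560)*(3924 + 4) = 319*3928 = 1253032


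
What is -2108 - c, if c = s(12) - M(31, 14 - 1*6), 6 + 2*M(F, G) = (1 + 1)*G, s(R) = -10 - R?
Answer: -2081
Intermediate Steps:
M(F, G) = -3 + G (M(F, G) = -3 + ((1 + 1)*G)/2 = -3 + (2*G)/2 = -3 + G)
c = -27 (c = (-10 - 1*12) - (-3 + (14 - 1*6)) = (-10 - 12) - (-3 + (14 - 6)) = -22 - (-3 + 8) = -22 - 1*5 = -22 - 5 = -27)
-2108 - c = -2108 - 1*(-27) = -2108 + 27 = -2081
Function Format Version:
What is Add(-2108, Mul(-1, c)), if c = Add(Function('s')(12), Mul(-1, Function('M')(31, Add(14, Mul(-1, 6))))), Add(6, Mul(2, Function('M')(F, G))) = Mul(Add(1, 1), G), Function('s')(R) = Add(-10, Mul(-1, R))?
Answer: -2081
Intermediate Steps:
Function('M')(F, G) = Add(-3, G) (Function('M')(F, G) = Add(-3, Mul(Rational(1, 2), Mul(Add(1, 1), G))) = Add(-3, Mul(Rational(1, 2), Mul(2, G))) = Add(-3, G))
c = -27 (c = Add(Add(-10, Mul(-1, 12)), Mul(-1, Add(-3, Add(14, Mul(-1, 6))))) = Add(Add(-10, -12), Mul(-1, Add(-3, Add(14, -6)))) = Add(-22, Mul(-1, Add(-3, 8))) = Add(-22, Mul(-1, 5)) = Add(-22, -5) = -27)
Add(-2108, Mul(-1, c)) = Add(-2108, Mul(-1, -27)) = Add(-2108, 27) = -2081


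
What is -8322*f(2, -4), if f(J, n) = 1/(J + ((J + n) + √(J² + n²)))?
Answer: -4161*√5/5 ≈ -1860.9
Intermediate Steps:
f(J, n) = 1/(n + √(J² + n²) + 2*J) (f(J, n) = 1/(J + (J + n + √(J² + n²))) = 1/(n + √(J² + n²) + 2*J))
-8322*f(2, -4) = -8322/(-4 + √(2² + (-4)²) + 2*2) = -8322/(-4 + √(4 + 16) + 4) = -8322/(-4 + √20 + 4) = -8322/(-4 + 2*√5 + 4) = -8322*√5/10 = -4161*√5/5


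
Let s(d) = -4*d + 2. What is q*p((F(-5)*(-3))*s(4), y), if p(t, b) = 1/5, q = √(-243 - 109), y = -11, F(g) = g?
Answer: 4*I*√22/5 ≈ 3.7523*I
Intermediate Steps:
q = 4*I*√22 (q = √(-352) = 4*I*√22 ≈ 18.762*I)
s(d) = 2 - 4*d
p(t, b) = ⅕
q*p((F(-5)*(-3))*s(4), y) = (4*I*√22)*(⅕) = 4*I*√22/5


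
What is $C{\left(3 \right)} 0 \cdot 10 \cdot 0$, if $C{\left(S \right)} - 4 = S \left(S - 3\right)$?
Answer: $0$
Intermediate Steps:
$C{\left(S \right)} = 4 + S \left(-3 + S\right)$ ($C{\left(S \right)} = 4 + S \left(S - 3\right) = 4 + S \left(-3 + S\right)$)
$C{\left(3 \right)} 0 \cdot 10 \cdot 0 = \left(4 + 3^{2} - 9\right) 0 \cdot 10 \cdot 0 = \left(4 + 9 - 9\right) 0 \cdot 0 = 4 \cdot 0 = 0$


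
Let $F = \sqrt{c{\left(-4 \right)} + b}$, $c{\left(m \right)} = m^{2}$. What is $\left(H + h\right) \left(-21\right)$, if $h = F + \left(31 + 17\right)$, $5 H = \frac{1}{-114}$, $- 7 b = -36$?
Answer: $- \frac{191513}{190} - 6 \sqrt{259} \approx -1104.5$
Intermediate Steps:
$b = \frac{36}{7}$ ($b = \left(- \frac{1}{7}\right) \left(-36\right) = \frac{36}{7} \approx 5.1429$)
$F = \frac{2 \sqrt{259}}{7}$ ($F = \sqrt{\left(-4\right)^{2} + \frac{36}{7}} = \sqrt{16 + \frac{36}{7}} = \sqrt{\frac{148}{7}} = \frac{2 \sqrt{259}}{7} \approx 4.5981$)
$H = - \frac{1}{570}$ ($H = \frac{1}{5 \left(-114\right)} = \frac{1}{5} \left(- \frac{1}{114}\right) = - \frac{1}{570} \approx -0.0017544$)
$h = 48 + \frac{2 \sqrt{259}}{7}$ ($h = \frac{2 \sqrt{259}}{7} + \left(31 + 17\right) = \frac{2 \sqrt{259}}{7} + 48 = 48 + \frac{2 \sqrt{259}}{7} \approx 52.598$)
$\left(H + h\right) \left(-21\right) = \left(- \frac{1}{570} + \left(48 + \frac{2 \sqrt{259}}{7}\right)\right) \left(-21\right) = \left(\frac{27359}{570} + \frac{2 \sqrt{259}}{7}\right) \left(-21\right) = - \frac{191513}{190} - 6 \sqrt{259}$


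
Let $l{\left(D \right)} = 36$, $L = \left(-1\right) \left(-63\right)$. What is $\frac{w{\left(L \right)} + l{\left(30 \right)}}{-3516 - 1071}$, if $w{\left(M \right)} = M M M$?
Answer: $- \frac{83361}{1529} \approx -54.52$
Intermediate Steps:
$L = 63$
$w{\left(M \right)} = M^{3}$ ($w{\left(M \right)} = M^{2} M = M^{3}$)
$\frac{w{\left(L \right)} + l{\left(30 \right)}}{-3516 - 1071} = \frac{63^{3} + 36}{-3516 - 1071} = \frac{250047 + 36}{-4587} = 250083 \left(- \frac{1}{4587}\right) = - \frac{83361}{1529}$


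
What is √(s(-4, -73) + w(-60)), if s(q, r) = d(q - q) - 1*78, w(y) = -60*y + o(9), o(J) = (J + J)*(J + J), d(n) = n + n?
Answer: √3846 ≈ 62.016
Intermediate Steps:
d(n) = 2*n
o(J) = 4*J² (o(J) = (2*J)*(2*J) = 4*J²)
w(y) = 324 - 60*y (w(y) = -60*y + 4*9² = -60*y + 4*81 = -60*y + 324 = 324 - 60*y)
s(q, r) = -78 (s(q, r) = 2*(q - q) - 1*78 = 2*0 - 78 = 0 - 78 = -78)
√(s(-4, -73) + w(-60)) = √(-78 + (324 - 60*(-60))) = √(-78 + (324 + 3600)) = √(-78 + 3924) = √3846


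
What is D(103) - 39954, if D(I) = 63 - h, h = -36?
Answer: -39855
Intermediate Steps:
D(I) = 99 (D(I) = 63 - 1*(-36) = 63 + 36 = 99)
D(103) - 39954 = 99 - 39954 = -39855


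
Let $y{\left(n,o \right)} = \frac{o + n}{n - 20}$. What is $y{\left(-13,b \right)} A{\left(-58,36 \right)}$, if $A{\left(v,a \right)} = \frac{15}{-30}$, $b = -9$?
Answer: $- \frac{1}{3} \approx -0.33333$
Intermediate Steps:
$y{\left(n,o \right)} = \frac{n + o}{-20 + n}$
$A{\left(v,a \right)} = - \frac{1}{2}$ ($A{\left(v,a \right)} = 15 \left(- \frac{1}{30}\right) = - \frac{1}{2}$)
$y{\left(-13,b \right)} A{\left(-58,36 \right)} = \frac{-13 - 9}{-20 - 13} \left(- \frac{1}{2}\right) = \frac{1}{-33} \left(-22\right) \left(- \frac{1}{2}\right) = \left(- \frac{1}{33}\right) \left(-22\right) \left(- \frac{1}{2}\right) = \frac{2}{3} \left(- \frac{1}{2}\right) = - \frac{1}{3}$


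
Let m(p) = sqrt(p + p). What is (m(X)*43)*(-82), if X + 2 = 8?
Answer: -7052*sqrt(3) ≈ -12214.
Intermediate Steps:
X = 6 (X = -2 + 8 = 6)
m(p) = sqrt(2)*sqrt(p) (m(p) = sqrt(2*p) = sqrt(2)*sqrt(p))
(m(X)*43)*(-82) = ((sqrt(2)*sqrt(6))*43)*(-82) = ((2*sqrt(3))*43)*(-82) = (86*sqrt(3))*(-82) = -7052*sqrt(3)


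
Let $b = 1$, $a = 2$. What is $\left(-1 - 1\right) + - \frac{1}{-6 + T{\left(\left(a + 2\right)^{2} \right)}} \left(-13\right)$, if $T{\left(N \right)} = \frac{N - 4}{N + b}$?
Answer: $- \frac{401}{90} \approx -4.4556$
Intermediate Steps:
$T{\left(N \right)} = \frac{-4 + N}{1 + N}$ ($T{\left(N \right)} = \frac{N - 4}{N + 1} = \frac{-4 + N}{1 + N}$)
$\left(-1 - 1\right) + - \frac{1}{-6 + T{\left(\left(a + 2\right)^{2} \right)}} \left(-13\right) = \left(-1 - 1\right) + - \frac{1}{-6 + \frac{-4 + \left(2 + 2\right)^{2}}{1 + \left(2 + 2\right)^{2}}} \left(-13\right) = \left(-1 - 1\right) + - \frac{1}{-6 + \frac{-4 + 4^{2}}{1 + 4^{2}}} \left(-13\right) = -2 + - \frac{1}{-6 + \frac{-4 + 16}{1 + 16}} \left(-13\right) = -2 + - \frac{1}{-6 + \frac{1}{17} \cdot 12} \left(-13\right) = -2 + - \frac{1}{-6 + \frac{12}{17}} \left(-13\right) = -2 + - \frac{1}{- \frac{90}{17}} \left(-13\right) = -2 + \left(-1\right) \left(- \frac{17}{90}\right) \left(-13\right) = -2 + \frac{17}{90} \left(-13\right) = -2 - \frac{221}{90} = - \frac{401}{90}$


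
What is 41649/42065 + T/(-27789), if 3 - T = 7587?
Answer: 492135007/389648095 ≈ 1.2630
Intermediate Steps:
T = -7584 (T = 3 - 1*7587 = 3 - 7587 = -7584)
41649/42065 + T/(-27789) = 41649/42065 - 7584/(-27789) = 41649*(1/42065) - 7584*(-1/27789) = 41649/42065 + 2528/9263 = 492135007/389648095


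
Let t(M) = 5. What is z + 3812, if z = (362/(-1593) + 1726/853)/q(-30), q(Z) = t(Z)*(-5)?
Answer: 129493962968/33970725 ≈ 3811.9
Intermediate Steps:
q(Z) = -25 (q(Z) = 5*(-5) = -25)
z = -2440732/33970725 (z = (362/(-1593) + 1726/853)/(-25) = (362*(-1/1593) + 1726*(1/853))*(-1/25) = (-362/1593 + 1726/853)*(-1/25) = (2440732/1358829)*(-1/25) = -2440732/33970725 ≈ -0.071848)
z + 3812 = -2440732/33970725 + 3812 = 129493962968/33970725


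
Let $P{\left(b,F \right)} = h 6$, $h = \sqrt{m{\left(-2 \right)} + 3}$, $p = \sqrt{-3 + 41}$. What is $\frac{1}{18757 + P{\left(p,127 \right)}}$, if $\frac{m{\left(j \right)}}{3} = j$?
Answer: $\frac{18757}{351825157} - \frac{6 i \sqrt{3}}{351825157} \approx 5.3313 \cdot 10^{-5} - 2.9538 \cdot 10^{-8} i$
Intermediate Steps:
$p = \sqrt{38} \approx 6.1644$
$m{\left(j \right)} = 3 j$
$h = i \sqrt{3}$ ($h = \sqrt{3 \left(-2\right) + 3} = \sqrt{-6 + 3} = \sqrt{-3} = i \sqrt{3} \approx 1.732 i$)
$P{\left(b,F \right)} = 6 i \sqrt{3}$ ($P{\left(b,F \right)} = i \sqrt{3} \cdot 6 = 6 i \sqrt{3}$)
$\frac{1}{18757 + P{\left(p,127 \right)}} = \frac{1}{18757 + 6 i \sqrt{3}}$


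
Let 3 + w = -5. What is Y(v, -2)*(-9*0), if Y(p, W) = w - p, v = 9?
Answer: 0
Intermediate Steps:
w = -8 (w = -3 - 5 = -8)
Y(p, W) = -8 - p
Y(v, -2)*(-9*0) = (-8 - 1*9)*(-9*0) = (-8 - 9)*0 = -17*0 = 0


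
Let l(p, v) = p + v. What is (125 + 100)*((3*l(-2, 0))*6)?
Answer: -8100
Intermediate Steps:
(125 + 100)*((3*l(-2, 0))*6) = (125 + 100)*((3*(-2 + 0))*6) = 225*((3*(-2))*6) = 225*(-6*6) = 225*(-36) = -8100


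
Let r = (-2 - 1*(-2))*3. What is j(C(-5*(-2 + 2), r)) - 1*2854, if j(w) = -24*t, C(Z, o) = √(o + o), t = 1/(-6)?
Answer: -2850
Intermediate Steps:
t = -⅙ ≈ -0.16667
r = 0 (r = (-2 + 2)*3 = 0*3 = 0)
C(Z, o) = √2*√o (C(Z, o) = √(2*o) = √2*√o)
j(w) = 4 (j(w) = -24*(-⅙) = 4)
j(C(-5*(-2 + 2), r)) - 1*2854 = 4 - 1*2854 = 4 - 2854 = -2850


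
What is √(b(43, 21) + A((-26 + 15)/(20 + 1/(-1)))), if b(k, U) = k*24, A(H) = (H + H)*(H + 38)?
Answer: √356910/19 ≈ 31.443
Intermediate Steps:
A(H) = 2*H*(38 + H) (A(H) = (2*H)*(38 + H) = 2*H*(38 + H))
b(k, U) = 24*k
√(b(43, 21) + A((-26 + 15)/(20 + 1/(-1)))) = √(24*43 + 2*((-26 + 15)/(20 + 1/(-1)))*(38 + (-26 + 15)/(20 + 1/(-1)))) = √(1032 + 2*(-11/(20 - 1))*(38 - 11/(20 - 1))) = √(1032 + 2*(-11/19)*(38 - 11/19)) = √(1032 + 2*(-11/19)*(711/19)) = √(1032 - 15642/361) = √(356910/361) = √356910/19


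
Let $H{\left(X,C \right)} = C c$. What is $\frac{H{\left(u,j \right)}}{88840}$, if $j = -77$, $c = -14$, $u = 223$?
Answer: $\frac{539}{44420} \approx 0.012134$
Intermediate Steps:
$H{\left(X,C \right)} = - 14 C$ ($H{\left(X,C \right)} = C \left(-14\right) = - 14 C$)
$\frac{H{\left(u,j \right)}}{88840} = \frac{\left(-14\right) \left(-77\right)}{88840} = 1078 \cdot \frac{1}{88840} = \frac{539}{44420}$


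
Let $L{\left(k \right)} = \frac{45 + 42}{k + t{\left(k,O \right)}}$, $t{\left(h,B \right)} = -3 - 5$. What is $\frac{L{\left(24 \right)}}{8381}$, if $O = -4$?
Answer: $\frac{3}{4624} \approx 0.00064879$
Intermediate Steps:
$t{\left(h,B \right)} = -8$ ($t{\left(h,B \right)} = -3 - 5 = -8$)
$L{\left(k \right)} = \frac{87}{-8 + k}$ ($L{\left(k \right)} = \frac{45 + 42}{k - 8} = \frac{87}{-8 + k}$)
$\frac{L{\left(24 \right)}}{8381} = \frac{87 \frac{1}{-8 + 24}}{8381} = \frac{87}{16} \cdot \frac{1}{8381} = \frac{3}{4624}$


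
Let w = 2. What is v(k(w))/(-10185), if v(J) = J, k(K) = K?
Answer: -2/10185 ≈ -0.00019637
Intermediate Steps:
v(k(w))/(-10185) = 2/(-10185) = 2*(-1/10185) = -2/10185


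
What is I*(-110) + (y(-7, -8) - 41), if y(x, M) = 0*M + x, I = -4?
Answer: 392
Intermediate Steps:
y(x, M) = x (y(x, M) = 0 + x = x)
I*(-110) + (y(-7, -8) - 41) = -4*(-110) + (-7 - 41) = 440 - 48 = 392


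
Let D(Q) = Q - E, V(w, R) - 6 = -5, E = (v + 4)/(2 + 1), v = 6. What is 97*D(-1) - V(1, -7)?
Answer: -1264/3 ≈ -421.33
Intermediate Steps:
E = 10/3 (E = (6 + 4)/(2 + 1) = 10/3 ≈ 3.3333)
V(w, R) = 1 (V(w, R) = 6 - 5 = 1)
D(Q) = -10/3 + Q (D(Q) = Q - 1*10/3 = Q - 10/3 = -10/3 + Q)
97*D(-1) - V(1, -7) = 97*(-10/3 - 1) - 1*1 = 97*(-13/3) - 1 = -1261/3 - 1 = -1264/3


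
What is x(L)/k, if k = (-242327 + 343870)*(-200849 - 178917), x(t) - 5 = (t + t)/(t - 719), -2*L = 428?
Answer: -5093/35978886149154 ≈ -1.4156e-10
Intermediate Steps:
L = -214 (L = -½*428 = -214)
x(t) = 5 + 2*t/(-719 + t) (x(t) = 5 + (t + t)/(t - 719) = 5 + (2*t)/(-719 + t) = 5 + 2*t/(-719 + t))
k = -38562578938 (k = 101543*(-379766) = -38562578938)
x(L)/k = ((-3595 + 7*(-214))/(-719 - 214))/(-38562578938) = ((-3595 - 1498)/(-933))*(-1/38562578938) = -1/933*(-5093)*(-1/38562578938) = (5093/933)*(-1/38562578938) = -5093/35978886149154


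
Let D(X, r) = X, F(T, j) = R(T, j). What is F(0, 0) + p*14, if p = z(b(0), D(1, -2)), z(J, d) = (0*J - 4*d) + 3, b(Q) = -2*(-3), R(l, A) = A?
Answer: -14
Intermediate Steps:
F(T, j) = j
b(Q) = 6
z(J, d) = 3 - 4*d (z(J, d) = (0 - 4*d) + 3 = -4*d + 3 = 3 - 4*d)
p = -1 (p = 3 - 4*1 = 3 - 4 = -1)
F(0, 0) + p*14 = 0 - 1*14 = 0 - 14 = -14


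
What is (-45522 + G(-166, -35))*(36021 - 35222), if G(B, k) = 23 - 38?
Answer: -36384063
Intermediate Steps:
G(B, k) = -15
(-45522 + G(-166, -35))*(36021 - 35222) = (-45522 - 15)*(36021 - 35222) = -45537*799 = -36384063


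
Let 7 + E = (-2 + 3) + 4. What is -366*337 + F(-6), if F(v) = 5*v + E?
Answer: -123374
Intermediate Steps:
E = -2 (E = -7 + ((-2 + 3) + 4) = -7 + (1 + 4) = -7 + 5 = -2)
F(v) = -2 + 5*v (F(v) = 5*v - 2 = -2 + 5*v)
-366*337 + F(-6) = -366*337 + (-2 + 5*(-6)) = -123342 + (-2 - 30) = -123342 - 32 = -123374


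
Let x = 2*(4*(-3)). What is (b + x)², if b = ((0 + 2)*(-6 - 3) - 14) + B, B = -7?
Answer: 3969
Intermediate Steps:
x = -24 (x = 2*(-12) = -24)
b = -39 (b = ((0 + 2)*(-6 - 3) - 14) - 7 = (2*(-9) - 14) - 7 = (-18 - 14) - 7 = -32 - 7 = -39)
(b + x)² = (-39 - 24)² = (-63)² = 3969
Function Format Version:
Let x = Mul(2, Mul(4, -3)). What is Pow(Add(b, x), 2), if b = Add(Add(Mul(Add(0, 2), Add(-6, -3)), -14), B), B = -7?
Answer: 3969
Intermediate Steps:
x = -24 (x = Mul(2, -12) = -24)
b = -39 (b = Add(Add(Mul(Add(0, 2), Add(-6, -3)), -14), -7) = Add(Add(Mul(2, -9), -14), -7) = Add(Add(-18, -14), -7) = Add(-32, -7) = -39)
Pow(Add(b, x), 2) = Pow(Add(-39, -24), 2) = Pow(-63, 2) = 3969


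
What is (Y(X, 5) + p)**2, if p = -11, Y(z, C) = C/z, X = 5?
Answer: 100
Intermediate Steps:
(Y(X, 5) + p)**2 = (5/5 - 11)**2 = (5*(1/5) - 11)**2 = (1 - 11)**2 = (-10)**2 = 100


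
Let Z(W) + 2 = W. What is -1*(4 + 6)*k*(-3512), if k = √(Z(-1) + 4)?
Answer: 35120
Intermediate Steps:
Z(W) = -2 + W
k = 1 (k = √((-2 - 1) + 4) = √(-3 + 4) = √1 = 1)
-1*(4 + 6)*k*(-3512) = -1*(4 + 6)*(-3512) = -1*10*(-3512) = -10*(-3512) = 35120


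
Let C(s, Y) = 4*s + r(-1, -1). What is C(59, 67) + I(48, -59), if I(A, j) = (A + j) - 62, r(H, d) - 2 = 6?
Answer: 171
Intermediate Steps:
r(H, d) = 8 (r(H, d) = 2 + 6 = 8)
I(A, j) = -62 + A + j
C(s, Y) = 8 + 4*s (C(s, Y) = 4*s + 8 = 8 + 4*s)
C(59, 67) + I(48, -59) = (8 + 4*59) + (-62 + 48 - 59) = (8 + 236) - 73 = 244 - 73 = 171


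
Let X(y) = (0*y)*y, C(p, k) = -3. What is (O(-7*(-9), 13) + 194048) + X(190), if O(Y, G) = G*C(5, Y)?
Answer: 194009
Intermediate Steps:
X(y) = 0 (X(y) = 0*y = 0)
O(Y, G) = -3*G (O(Y, G) = G*(-3) = -3*G)
(O(-7*(-9), 13) + 194048) + X(190) = (-3*13 + 194048) + 0 = (-39 + 194048) + 0 = 194009 + 0 = 194009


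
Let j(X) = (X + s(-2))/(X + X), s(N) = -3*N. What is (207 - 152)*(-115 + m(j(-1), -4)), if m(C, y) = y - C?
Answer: -12815/2 ≈ -6407.5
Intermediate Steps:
j(X) = (6 + X)/(2*X) (j(X) = (X - 3*(-2))/(X + X) = (X + 6)/((2*X)) = (6 + X)*(1/(2*X)) = (6 + X)/(2*X))
(207 - 152)*(-115 + m(j(-1), -4)) = (207 - 152)*(-115 + (-4 - (6 - 1)/(2*(-1)))) = 55*(-115 + (-4 - (-1)*5/2)) = 55*(-115 + (-4 - 1*(-5/2))) = 55*(-115 + (-4 + 5/2)) = 55*(-115 - 3/2) = 55*(-233/2) = -12815/2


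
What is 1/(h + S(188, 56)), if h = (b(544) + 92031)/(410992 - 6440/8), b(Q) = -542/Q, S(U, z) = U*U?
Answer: 111570864/3943385649377 ≈ 2.8293e-5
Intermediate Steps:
S(U, z) = U²
h = 25032161/111570864 (h = (-542/544 + 92031)/(410992 - 6440/8) = (-542*1/544 + 92031)/(410992 + (⅛)*(-6440)) = (-271/272 + 92031)/(410992 - 805) = (25032161/272)/410187 = (25032161/272)*(1/410187) = 25032161/111570864 ≈ 0.22436)
1/(h + S(188, 56)) = 1/(25032161/111570864 + 188²) = 1/(25032161/111570864 + 35344) = 1/(3943385649377/111570864) = 111570864/3943385649377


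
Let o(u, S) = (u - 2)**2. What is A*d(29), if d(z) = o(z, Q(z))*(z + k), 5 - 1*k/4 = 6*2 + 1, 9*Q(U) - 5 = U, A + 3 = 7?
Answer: -8748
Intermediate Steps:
A = 4 (A = -3 + 7 = 4)
Q(U) = 5/9 + U/9
o(u, S) = (-2 + u)**2
k = -32 (k = 20 - 4*(6*2 + 1) = 20 - 4*(12 + 1) = 20 - 4*13 = 20 - 52 = -32)
d(z) = (-2 + z)**2*(-32 + z) (d(z) = (-2 + z)**2*(z - 32) = (-2 + z)**2*(-32 + z))
A*d(29) = 4*((-2 + 29)**2*(-32 + 29)) = 4*(27**2*(-3)) = 4*(729*(-3)) = 4*(-2187) = -8748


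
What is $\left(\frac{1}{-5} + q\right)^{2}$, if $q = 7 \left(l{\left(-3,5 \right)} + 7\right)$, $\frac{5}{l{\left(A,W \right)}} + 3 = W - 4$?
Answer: $\frac{97969}{100} \approx 979.69$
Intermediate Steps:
$l{\left(A,W \right)} = \frac{5}{-7 + W}$ ($l{\left(A,W \right)} = \frac{5}{-3 + \left(W - 4\right)} = \frac{5}{-3 + \left(-4 + W\right)} = \frac{5}{-7 + W}$)
$q = \frac{63}{2}$ ($q = 7 \left(\frac{5}{-7 + 5} + 7\right) = 7 \left(\frac{5}{-2} + 7\right) = 7 \left(5 \left(- \frac{1}{2}\right) + 7\right) = 7 \left(- \frac{5}{2} + 7\right) = 7 \cdot \frac{9}{2} = \frac{63}{2} \approx 31.5$)
$\left(\frac{1}{-5} + q\right)^{2} = \left(\frac{1}{-5} + \frac{63}{2}\right)^{2} = \left(- \frac{1}{5} + \frac{63}{2}\right)^{2} = \left(\frac{313}{10}\right)^{2} = \frac{97969}{100}$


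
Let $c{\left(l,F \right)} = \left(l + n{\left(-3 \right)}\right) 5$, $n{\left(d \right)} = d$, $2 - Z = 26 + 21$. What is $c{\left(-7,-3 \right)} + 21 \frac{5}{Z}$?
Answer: $- \frac{157}{3} \approx -52.333$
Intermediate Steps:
$Z = -45$ ($Z = 2 - \left(26 + 21\right) = 2 - 47 = -45$)
$c{\left(l,F \right)} = -15 + 5 l$ ($c{\left(l,F \right)} = \left(l - 3\right) 5 = \left(-3 + l\right) 5 = -15 + 5 l$)
$c{\left(-7,-3 \right)} + 21 \frac{5}{Z} = \left(-15 + 5 \left(-7\right)\right) + 21 \frac{5}{-45} = \left(-15 - 35\right) + 21 \cdot 5 \left(- \frac{1}{45}\right) = -50 + 21 \left(- \frac{1}{9}\right) = -50 - \frac{7}{3} = - \frac{157}{3}$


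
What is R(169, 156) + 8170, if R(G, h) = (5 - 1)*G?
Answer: 8846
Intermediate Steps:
R(G, h) = 4*G
R(169, 156) + 8170 = 4*169 + 8170 = 676 + 8170 = 8846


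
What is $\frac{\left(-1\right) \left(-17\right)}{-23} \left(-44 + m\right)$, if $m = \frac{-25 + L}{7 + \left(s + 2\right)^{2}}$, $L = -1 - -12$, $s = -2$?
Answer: $34$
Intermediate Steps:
$L = 11$ ($L = -1 + 12 = 11$)
$m = -2$ ($m = \frac{-25 + 11}{7 + \left(-2 + 2\right)^{2}} = - \frac{14}{7 + 0^{2}} = - \frac{14}{7 + 0} = - \frac{14}{7} = \left(-14\right) \frac{1}{7} = -2$)
$\frac{\left(-1\right) \left(-17\right)}{-23} \left(-44 + m\right) = \frac{\left(-1\right) \left(-17\right)}{-23} \left(-44 - 2\right) = 17 \left(- \frac{1}{23}\right) \left(-46\right) = \left(- \frac{17}{23}\right) \left(-46\right) = 34$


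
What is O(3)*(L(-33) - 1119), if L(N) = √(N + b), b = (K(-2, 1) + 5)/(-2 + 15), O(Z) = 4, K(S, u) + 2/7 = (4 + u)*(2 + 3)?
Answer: -4476 + 4*I*√1505/7 ≈ -4476.0 + 22.168*I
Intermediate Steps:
K(S, u) = 138/7 + 5*u (K(S, u) = -2/7 + (4 + u)*(2 + 3) = -2/7 + (4 + u)*5 = -2/7 + (20 + 5*u) = 138/7 + 5*u)
b = 16/7 (b = ((138/7 + 5*1) + 5)/(-2 + 15) = ((138/7 + 5) + 5)/13 = (173/7 + 5)*(1/13) = (208/7)*(1/13) = 16/7 ≈ 2.2857)
L(N) = √(16/7 + N) (L(N) = √(N + 16/7) = √(16/7 + N))
O(3)*(L(-33) - 1119) = 4*(√(112 + 49*(-33))/7 - 1119) = 4*(√(112 - 1617)/7 - 1119) = 4*(√(-1505)/7 - 1119) = 4*((I*√1505)/7 - 1119) = 4*(I*√1505/7 - 1119) = 4*(-1119 + I*√1505/7) = -4476 + 4*I*√1505/7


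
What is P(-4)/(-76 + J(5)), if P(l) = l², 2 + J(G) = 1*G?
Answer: -16/73 ≈ -0.21918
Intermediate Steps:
J(G) = -2 + G (J(G) = -2 + 1*G = -2 + G)
P(-4)/(-76 + J(5)) = (-4)²/(-76 + (-2 + 5)) = 16/(-76 + 3) = 16/(-73) = 16*(-1/73) = -16/73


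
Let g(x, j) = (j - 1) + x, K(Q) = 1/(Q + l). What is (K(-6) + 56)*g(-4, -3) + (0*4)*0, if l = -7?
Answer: -5816/13 ≈ -447.38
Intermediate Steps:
K(Q) = 1/(-7 + Q) (K(Q) = 1/(Q - 7) = 1/(-7 + Q))
g(x, j) = -1 + j + x (g(x, j) = (-1 + j) + x = -1 + j + x)
(K(-6) + 56)*g(-4, -3) + (0*4)*0 = (1/(-7 - 6) + 56)*(-1 - 3 - 4) + (0*4)*0 = (1/(-13) + 56)*(-8) + 0*0 = (-1/13 + 56)*(-8) + 0 = (727/13)*(-8) + 0 = -5816/13 + 0 = -5816/13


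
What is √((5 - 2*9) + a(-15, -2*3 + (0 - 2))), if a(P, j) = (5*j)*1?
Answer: I*√53 ≈ 7.2801*I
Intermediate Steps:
a(P, j) = 5*j
√((5 - 2*9) + a(-15, -2*3 + (0 - 2))) = √((5 - 2*9) + 5*(-2*3 + (0 - 2))) = √((5 - 18) + 5*(-6 - 2)) = √(-13 + 5*(-8)) = √(-13 - 40) = √(-53) = I*√53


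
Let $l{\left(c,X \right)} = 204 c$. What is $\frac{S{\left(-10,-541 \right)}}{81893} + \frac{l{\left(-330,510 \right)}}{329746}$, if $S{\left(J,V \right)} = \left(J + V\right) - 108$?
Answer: $- \frac{2865169687}{13501944589} \approx -0.2122$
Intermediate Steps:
$S{\left(J,V \right)} = -108 + J + V$
$\frac{S{\left(-10,-541 \right)}}{81893} + \frac{l{\left(-330,510 \right)}}{329746} = \frac{-108 - 10 - 541}{81893} + \frac{204 \left(-330\right)}{329746} = \left(-659\right) \frac{1}{81893} - \frac{33660}{164873} = - \frac{659}{81893} - \frac{33660}{164873} = - \frac{2865169687}{13501944589}$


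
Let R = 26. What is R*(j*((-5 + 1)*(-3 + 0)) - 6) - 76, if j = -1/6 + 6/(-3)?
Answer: -908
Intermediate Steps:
j = -13/6 (j = -1*⅙ + 6*(-⅓) = -⅙ - 2 = -13/6 ≈ -2.1667)
R*(j*((-5 + 1)*(-3 + 0)) - 6) - 76 = 26*(-13*(-5 + 1)*(-3 + 0)/6 - 6) - 76 = 26*(-(-26)*(-3)/3 - 6) - 76 = 26*(-13/6*12 - 6) - 76 = 26*(-26 - 6) - 76 = 26*(-32) - 76 = -832 - 76 = -908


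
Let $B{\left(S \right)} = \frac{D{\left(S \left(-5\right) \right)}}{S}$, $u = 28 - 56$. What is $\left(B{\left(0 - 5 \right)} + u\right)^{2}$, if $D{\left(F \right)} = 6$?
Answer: $\frac{21316}{25} \approx 852.64$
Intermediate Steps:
$u = -28$ ($u = 28 - 56 = -28$)
$B{\left(S \right)} = \frac{6}{S}$
$\left(B{\left(0 - 5 \right)} + u\right)^{2} = \left(\frac{6}{0 - 5} - 28\right)^{2} = \left(\frac{6}{-5} - 28\right)^{2} = \left(6 \left(- \frac{1}{5}\right) - 28\right)^{2} = \left(- \frac{6}{5} - 28\right)^{2} = \left(- \frac{146}{5}\right)^{2} = \frac{21316}{25}$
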